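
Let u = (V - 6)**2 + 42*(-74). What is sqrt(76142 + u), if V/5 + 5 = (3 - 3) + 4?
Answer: sqrt(73155) ≈ 270.47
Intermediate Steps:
V = -5 (V = -25 + 5*((3 - 3) + 4) = -25 + 5*(0 + 4) = -25 + 5*4 = -25 + 20 = -5)
u = -2987 (u = (-5 - 6)**2 + 42*(-74) = (-11)**2 - 3108 = 121 - 3108 = -2987)
sqrt(76142 + u) = sqrt(76142 - 2987) = sqrt(73155)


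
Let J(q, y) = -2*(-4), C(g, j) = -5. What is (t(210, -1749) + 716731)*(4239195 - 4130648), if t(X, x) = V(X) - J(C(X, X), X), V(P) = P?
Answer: 77820926351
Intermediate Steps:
J(q, y) = 8
t(X, x) = -8 + X (t(X, x) = X - 1*8 = X - 8 = -8 + X)
(t(210, -1749) + 716731)*(4239195 - 4130648) = ((-8 + 210) + 716731)*(4239195 - 4130648) = (202 + 716731)*108547 = 716933*108547 = 77820926351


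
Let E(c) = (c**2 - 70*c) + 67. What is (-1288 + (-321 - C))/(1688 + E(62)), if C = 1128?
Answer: -2737/1259 ≈ -2.1739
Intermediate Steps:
E(c) = 67 + c**2 - 70*c
(-1288 + (-321 - C))/(1688 + E(62)) = (-1288 + (-321 - 1*1128))/(1688 + (67 + 62**2 - 70*62)) = (-1288 + (-321 - 1128))/(1688 + (67 + 3844 - 4340)) = (-1288 - 1449)/(1688 - 429) = -2737/1259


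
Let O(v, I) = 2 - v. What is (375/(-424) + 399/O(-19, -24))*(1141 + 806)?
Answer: 14954907/424 ≈ 35271.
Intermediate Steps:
(375/(-424) + 399/O(-19, -24))*(1141 + 806) = (375/(-424) + 399/(2 - 1*(-19)))*(1141 + 806) = (375*(-1/424) + 399/(2 + 19))*1947 = (-375/424 + 399/21)*1947 = (-375/424 + 399*(1/21))*1947 = (-375/424 + 19)*1947 = (7681/424)*1947 = 14954907/424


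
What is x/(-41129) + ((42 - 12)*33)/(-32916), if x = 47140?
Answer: -265396325/225633694 ≈ -1.1762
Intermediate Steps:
x/(-41129) + ((42 - 12)*33)/(-32916) = 47140/(-41129) + ((42 - 12)*33)/(-32916) = 47140*(-1/41129) + (30*33)*(-1/32916) = -47140/41129 + 990*(-1/32916) = -47140/41129 - 165/5486 = -265396325/225633694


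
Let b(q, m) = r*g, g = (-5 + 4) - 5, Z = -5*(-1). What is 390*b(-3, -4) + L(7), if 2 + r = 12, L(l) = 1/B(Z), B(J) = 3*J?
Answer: -350999/15 ≈ -23400.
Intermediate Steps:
Z = 5
g = -6 (g = -1 - 5 = -6)
L(l) = 1/15 (L(l) = 1/(3*5) = 1/15)
r = 10 (r = -2 + 12 = 10)
b(q, m) = -60 (b(q, m) = 10*(-6) = -60)
390*b(-3, -4) + L(7) = 390*(-60) + 1/15 = -23400 + 1/15 = -350999/15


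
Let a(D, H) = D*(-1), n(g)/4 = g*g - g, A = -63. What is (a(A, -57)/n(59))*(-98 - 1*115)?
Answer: -13419/13688 ≈ -0.98035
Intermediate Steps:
n(g) = -4*g + 4*g² (n(g) = 4*(g*g - g) = 4*(g² - g) = -4*g + 4*g²)
a(D, H) = -D
(a(A, -57)/n(59))*(-98 - 1*115) = ((-1*(-63))/((4*59*(-1 + 59))))*(-98 - 1*115) = (63/((4*59*58)))*(-98 - 115) = (63/13688)*(-213) = -13419/13688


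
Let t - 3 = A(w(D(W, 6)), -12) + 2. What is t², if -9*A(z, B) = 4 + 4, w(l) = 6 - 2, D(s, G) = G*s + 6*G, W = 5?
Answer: 1369/81 ≈ 16.901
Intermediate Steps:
D(s, G) = 6*G + G*s
w(l) = 4
A(z, B) = -8/9 (A(z, B) = -(4 + 4)/9 = -⅑*8 = -8/9)
t = 37/9 (t = 3 + (-8/9 + 2) = 3 + 10/9 = 37/9 ≈ 4.1111)
t² = (37/9)² = 1369/81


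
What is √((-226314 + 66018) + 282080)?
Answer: 2*√30446 ≈ 348.98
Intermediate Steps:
√((-226314 + 66018) + 282080) = √(-160296 + 282080) = √121784 = 2*√30446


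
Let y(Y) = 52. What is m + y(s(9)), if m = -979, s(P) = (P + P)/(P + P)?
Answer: -927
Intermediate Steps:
s(P) = 1 (s(P) = (2*P)/((2*P)) = (2*P)*(1/(2*P)) = 1)
m + y(s(9)) = -979 + 52 = -927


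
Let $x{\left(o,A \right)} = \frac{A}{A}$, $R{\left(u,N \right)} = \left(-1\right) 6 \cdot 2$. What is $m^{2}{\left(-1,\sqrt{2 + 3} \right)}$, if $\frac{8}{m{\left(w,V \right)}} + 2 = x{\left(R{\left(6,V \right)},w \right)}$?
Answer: $64$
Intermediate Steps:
$R{\left(u,N \right)} = -12$ ($R{\left(u,N \right)} = \left(-6\right) 2 = -12$)
$x{\left(o,A \right)} = 1$
$m{\left(w,V \right)} = -8$ ($m{\left(w,V \right)} = \frac{8}{-2 + 1} = \frac{8}{-1} = 8 \left(-1\right) = -8$)
$m^{2}{\left(-1,\sqrt{2 + 3} \right)} = \left(-8\right)^{2} = 64$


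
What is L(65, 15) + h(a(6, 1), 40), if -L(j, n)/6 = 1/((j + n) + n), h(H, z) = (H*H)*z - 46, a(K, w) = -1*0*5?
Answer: -4376/95 ≈ -46.063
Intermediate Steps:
a(K, w) = 0 (a(K, w) = 0*5 = 0)
h(H, z) = -46 + z*H**2 (h(H, z) = H**2*z - 46 = z*H**2 - 46 = -46 + z*H**2)
L(j, n) = -6/(j + 2*n) (L(j, n) = -6/((j + n) + n) = -6/(j + 2*n))
L(65, 15) + h(a(6, 1), 40) = -6/(65 + 2*15) + (-46 + 40*0**2) = -6/(65 + 30) + (-46 + 40*0) = -6/95 + (-46 + 0) = -6*1/95 - 46 = -6/95 - 46 = -4376/95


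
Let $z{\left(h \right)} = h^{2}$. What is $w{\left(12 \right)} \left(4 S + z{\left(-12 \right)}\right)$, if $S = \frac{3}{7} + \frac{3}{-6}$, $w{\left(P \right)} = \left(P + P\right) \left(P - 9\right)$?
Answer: $\frac{72432}{7} \approx 10347.0$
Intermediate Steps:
$w{\left(P \right)} = 2 P \left(-9 + P\right)$
$S = - \frac{1}{14}$ ($S = 3 \cdot \frac{1}{7} + 3 \left(- \frac{1}{6}\right) = \frac{3}{7} - \frac{1}{2} = - \frac{1}{14} \approx -0.071429$)
$w{\left(12 \right)} \left(4 S + z{\left(-12 \right)}\right) = 2 \cdot 12 \left(-9 + 12\right) \left(4 \left(- \frac{1}{14}\right) + \left(-12\right)^{2}\right) = 2 \cdot 12 \cdot 3 \left(- \frac{2}{7} + 144\right) = 72 \cdot \frac{1006}{7} = \frac{72432}{7}$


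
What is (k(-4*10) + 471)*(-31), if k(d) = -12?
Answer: -14229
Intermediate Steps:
(k(-4*10) + 471)*(-31) = (-12 + 471)*(-31) = 459*(-31) = -14229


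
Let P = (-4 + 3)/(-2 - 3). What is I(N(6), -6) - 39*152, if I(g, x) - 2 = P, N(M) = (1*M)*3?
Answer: -29629/5 ≈ -5925.8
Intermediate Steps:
N(M) = 3*M (N(M) = M*3 = 3*M)
P = ⅕ (P = -1/(-5) = -1*(-⅕) = ⅕ ≈ 0.20000)
I(g, x) = 11/5 (I(g, x) = 2 + ⅕ = 11/5)
I(N(6), -6) - 39*152 = 11/5 - 39*152 = 11/5 - 5928 = -29629/5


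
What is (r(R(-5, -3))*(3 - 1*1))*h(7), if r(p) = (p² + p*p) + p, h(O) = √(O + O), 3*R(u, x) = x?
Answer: 2*√14 ≈ 7.4833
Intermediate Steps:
R(u, x) = x/3
h(O) = √2*√O (h(O) = √(2*O) = √2*√O)
r(p) = p + 2*p² (r(p) = (p² + p²) + p = 2*p² + p = p + 2*p²)
(r(R(-5, -3))*(3 - 1*1))*h(7) = ((((⅓)*(-3))*(1 + 2*((⅓)*(-3))))*(3 - 1*1))*(√2*√7) = ((-(1 + 2*(-1)))*(3 - 1))*√14 = (-(1 - 2)*2)*√14 = (-1*(-1)*2)*√14 = (1*2)*√14 = 2*√14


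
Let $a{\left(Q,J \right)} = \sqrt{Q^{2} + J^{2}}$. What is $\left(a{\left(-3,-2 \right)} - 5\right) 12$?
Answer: $-60 + 12 \sqrt{13} \approx -16.733$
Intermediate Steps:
$a{\left(Q,J \right)} = \sqrt{J^{2} + Q^{2}}$
$\left(a{\left(-3,-2 \right)} - 5\right) 12 = \left(\sqrt{\left(-2\right)^{2} + \left(-3\right)^{2}} - 5\right) 12 = \left(\sqrt{4 + 9} - 5\right) 12 = \left(\sqrt{13} - 5\right) 12 = \left(-5 + \sqrt{13}\right) 12 = -60 + 12 \sqrt{13}$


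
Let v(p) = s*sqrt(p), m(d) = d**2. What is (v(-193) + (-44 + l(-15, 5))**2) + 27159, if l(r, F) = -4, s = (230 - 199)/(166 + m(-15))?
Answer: 29463 + 31*I*sqrt(193)/391 ≈ 29463.0 + 1.1014*I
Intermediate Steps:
s = 31/391 (s = (230 - 199)/(166 + (-15)**2) = 31/(166 + 225) = 31/391 ≈ 0.079284)
v(p) = 31*sqrt(p)/391
(v(-193) + (-44 + l(-15, 5))**2) + 27159 = (31*sqrt(-193)/391 + (-44 - 4)**2) + 27159 = (31*(I*sqrt(193))/391 + (-48)**2) + 27159 = (31*I*sqrt(193)/391 + 2304) + 27159 = (2304 + 31*I*sqrt(193)/391) + 27159 = 29463 + 31*I*sqrt(193)/391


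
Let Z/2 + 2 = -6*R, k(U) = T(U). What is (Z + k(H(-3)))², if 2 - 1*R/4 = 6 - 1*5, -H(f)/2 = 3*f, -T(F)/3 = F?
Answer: 11236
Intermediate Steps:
T(F) = -3*F
H(f) = -6*f
R = 4 (R = 8 - 4*(6 - 1*5) = 8 - 4*(6 - 5) = 8 - 4*1 = 8 - 4 = 4)
k(U) = -3*U
Z = -52 (Z = -4 + 2*(-6*4) = -4 + 2*(-24) = -4 - 48 = -52)
(Z + k(H(-3)))² = (-52 - (-18)*(-3))² = (-52 - 3*18)² = (-52 - 54)² = (-106)² = 11236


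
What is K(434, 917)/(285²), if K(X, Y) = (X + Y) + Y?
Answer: 252/9025 ≈ 0.027922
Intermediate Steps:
K(X, Y) = X + 2*Y
K(434, 917)/(285²) = (434 + 2*917)/(285²) = (434 + 1834)/81225 = 2268*(1/81225) = 252/9025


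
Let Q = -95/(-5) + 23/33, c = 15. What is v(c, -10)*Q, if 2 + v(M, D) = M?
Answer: 8450/33 ≈ 256.06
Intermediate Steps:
v(M, D) = -2 + M
Q = 650/33 (Q = -95*(-⅕) + 23*(1/33) = 19 + 23/33 = 650/33 ≈ 19.697)
v(c, -10)*Q = (-2 + 15)*(650/33) = 13*(650/33) = 8450/33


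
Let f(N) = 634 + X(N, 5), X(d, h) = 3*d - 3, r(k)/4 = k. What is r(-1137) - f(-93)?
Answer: -4900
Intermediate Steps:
r(k) = 4*k
X(d, h) = -3 + 3*d
f(N) = 631 + 3*N (f(N) = 634 + (-3 + 3*N) = 631 + 3*N)
r(-1137) - f(-93) = 4*(-1137) - (631 + 3*(-93)) = -4548 - (631 - 279) = -4548 - 1*352 = -4548 - 352 = -4900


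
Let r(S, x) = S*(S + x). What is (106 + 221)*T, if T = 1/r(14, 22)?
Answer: 109/168 ≈ 0.64881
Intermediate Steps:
T = 1/504 (T = 1/(14*(14 + 22)) = 1/(14*36) = 1/504 ≈ 0.0019841)
(106 + 221)*T = (106 + 221)*(1/504) = 327*(1/504) = 109/168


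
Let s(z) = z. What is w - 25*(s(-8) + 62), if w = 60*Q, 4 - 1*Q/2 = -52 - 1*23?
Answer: 8130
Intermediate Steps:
Q = 158 (Q = 8 - 2*(-52 - 1*23) = 8 - 2*(-52 - 23) = 8 - 2*(-75) = 8 + 150 = 158)
w = 9480 (w = 60*158 = 9480)
w - 25*(s(-8) + 62) = 9480 - 25*(-8 + 62) = 9480 - 25*54 = 9480 - 1350 = 8130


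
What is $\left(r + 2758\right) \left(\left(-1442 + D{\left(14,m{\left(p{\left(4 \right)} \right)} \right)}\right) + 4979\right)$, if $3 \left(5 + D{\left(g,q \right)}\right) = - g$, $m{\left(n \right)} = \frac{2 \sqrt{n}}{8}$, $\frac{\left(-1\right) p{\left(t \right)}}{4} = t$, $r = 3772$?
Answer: $\frac{69100460}{3} \approx 2.3033 \cdot 10^{7}$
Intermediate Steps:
$p{\left(t \right)} = - 4 t$
$m{\left(n \right)} = \frac{\sqrt{n}}{4}$ ($m{\left(n \right)} = 2 \sqrt{n} \frac{1}{8} = \frac{\sqrt{n}}{4}$)
$D{\left(g,q \right)} = -5 - \frac{g}{3}$ ($D{\left(g,q \right)} = -5 + \frac{\left(-1\right) g}{3} = -5 - \frac{g}{3}$)
$\left(r + 2758\right) \left(\left(-1442 + D{\left(14,m{\left(p{\left(4 \right)} \right)} \right)}\right) + 4979\right) = \left(3772 + 2758\right) \left(\left(-1442 - \frac{29}{3}\right) + 4979\right) = 6530 \left(\left(-1442 - \frac{29}{3}\right) + 4979\right) = 6530 \left(- \frac{4355}{3} + 4979\right) = 6530 \cdot \frac{10582}{3} = \frac{69100460}{3}$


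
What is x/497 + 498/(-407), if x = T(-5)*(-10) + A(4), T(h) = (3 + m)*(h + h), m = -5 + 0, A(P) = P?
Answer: -46754/28897 ≈ -1.6180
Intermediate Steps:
m = -5
T(h) = -4*h (T(h) = (3 - 5)*(h + h) = -4*h)
x = -196 (x = -4*(-5)*(-10) + 4 = 20*(-10) + 4 = -200 + 4 = -196)
x/497 + 498/(-407) = -196/497 + 498/(-407) = -196*1/497 + 498*(-1/407) = -28/71 - 498/407 = -46754/28897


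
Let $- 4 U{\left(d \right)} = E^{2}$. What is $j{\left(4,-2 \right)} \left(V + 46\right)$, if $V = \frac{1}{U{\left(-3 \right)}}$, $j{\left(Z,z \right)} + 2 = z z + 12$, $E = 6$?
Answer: $\frac{5782}{9} \approx 642.44$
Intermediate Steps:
$U{\left(d \right)} = -9$ ($U{\left(d \right)} = - \frac{6^{2}}{4} = \left(- \frac{1}{4}\right) 36 = -9$)
$j{\left(Z,z \right)} = 10 + z^{2}$ ($j{\left(Z,z \right)} = -2 + \left(z z + 12\right) = -2 + \left(z^{2} + 12\right) = -2 + \left(12 + z^{2}\right) = 10 + z^{2}$)
$V = - \frac{1}{9}$ ($V = \frac{1}{-9} = - \frac{1}{9} \approx -0.11111$)
$j{\left(4,-2 \right)} \left(V + 46\right) = \left(10 + \left(-2\right)^{2}\right) \left(- \frac{1}{9} + 46\right) = \left(10 + 4\right) \frac{413}{9} = 14 \cdot \frac{413}{9} = \frac{5782}{9}$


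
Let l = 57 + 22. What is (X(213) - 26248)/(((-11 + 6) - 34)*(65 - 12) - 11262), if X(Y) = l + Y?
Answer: 2884/1481 ≈ 1.9473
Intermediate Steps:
l = 79
X(Y) = 79 + Y
(X(213) - 26248)/(((-11 + 6) - 34)*(65 - 12) - 11262) = ((79 + 213) - 26248)/(((-11 + 6) - 34)*(65 - 12) - 11262) = (292 - 26248)/((-5 - 34)*53 - 11262) = -25956/(-39*53 - 11262) = -25956/(-2067 - 11262) = -25956/(-13329) = -25956*(-1/13329) = 2884/1481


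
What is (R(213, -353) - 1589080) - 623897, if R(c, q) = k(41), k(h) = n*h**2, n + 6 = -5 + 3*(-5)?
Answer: -2256683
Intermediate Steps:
n = -26 (n = -6 + (-5 + 3*(-5)) = -6 + (-5 - 15) = -6 - 20 = -26)
k(h) = -26*h**2
R(c, q) = -43706 (R(c, q) = -26*41**2 = -26*1681 = -43706)
(R(213, -353) - 1589080) - 623897 = (-43706 - 1589080) - 623897 = -1632786 - 623897 = -2256683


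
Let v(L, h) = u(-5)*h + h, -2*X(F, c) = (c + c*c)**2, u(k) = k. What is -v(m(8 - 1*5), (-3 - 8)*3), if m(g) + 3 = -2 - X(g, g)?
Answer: -132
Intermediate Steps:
X(F, c) = -(c + c**2)**2/2 (X(F, c) = -(c + c*c)**2/2 = -(c + c**2)**2/2)
m(g) = -5 + g**2*(1 + g)**2/2 (m(g) = -3 + (-2 - (-1)*g**2*(1 + g)**2/2) = -3 + (-2 + g**2*(1 + g)**2/2) = -5 + g**2*(1 + g)**2/2)
v(L, h) = -4*h (v(L, h) = -5*h + h = -4*h)
-v(m(8 - 1*5), (-3 - 8)*3) = -(-4)*(-3 - 8)*3 = -(-4)*(-11*3) = -(-4)*(-33) = -1*132 = -132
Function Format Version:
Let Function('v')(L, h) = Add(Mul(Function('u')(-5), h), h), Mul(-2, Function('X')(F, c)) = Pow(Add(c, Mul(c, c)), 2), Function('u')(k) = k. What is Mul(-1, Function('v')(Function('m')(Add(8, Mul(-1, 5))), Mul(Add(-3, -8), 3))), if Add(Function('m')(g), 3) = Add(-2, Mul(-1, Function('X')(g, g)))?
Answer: -132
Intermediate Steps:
Function('X')(F, c) = Mul(Rational(-1, 2), Pow(Add(c, Pow(c, 2)), 2)) (Function('X')(F, c) = Mul(Rational(-1, 2), Pow(Add(c, Mul(c, c)), 2)) = Mul(Rational(-1, 2), Pow(Add(c, Pow(c, 2)), 2)))
Function('m')(g) = Add(-5, Mul(Rational(1, 2), Pow(g, 2), Pow(Add(1, g), 2))) (Function('m')(g) = Add(-3, Add(-2, Mul(-1, Mul(Rational(-1, 2), Pow(g, 2), Pow(Add(1, g), 2))))) = Add(-3, Add(-2, Mul(Rational(1, 2), Pow(g, 2), Pow(Add(1, g), 2)))) = Add(-5, Mul(Rational(1, 2), Pow(g, 2), Pow(Add(1, g), 2))))
Function('v')(L, h) = Mul(-4, h) (Function('v')(L, h) = Add(Mul(-5, h), h) = Mul(-4, h))
Mul(-1, Function('v')(Function('m')(Add(8, Mul(-1, 5))), Mul(Add(-3, -8), 3))) = Mul(-1, Mul(-4, Mul(Add(-3, -8), 3))) = Mul(-1, Mul(-4, Mul(-11, 3))) = Mul(-1, Mul(-4, -33)) = Mul(-1, 132) = -132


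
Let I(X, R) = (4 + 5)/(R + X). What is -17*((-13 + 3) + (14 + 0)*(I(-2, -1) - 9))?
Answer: 3026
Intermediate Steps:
I(X, R) = 9/(R + X)
-17*((-13 + 3) + (14 + 0)*(I(-2, -1) - 9)) = -17*((-13 + 3) + (14 + 0)*(9/(-1 - 2) - 9)) = -17*(-10 + 14*(9/(-3) - 9)) = -17*(-10 + 14*(9*(-⅓) - 9)) = -17*(-10 + 14*(-3 - 9)) = -17*(-10 + 14*(-12)) = -17*(-10 - 168) = -17*(-178) = 3026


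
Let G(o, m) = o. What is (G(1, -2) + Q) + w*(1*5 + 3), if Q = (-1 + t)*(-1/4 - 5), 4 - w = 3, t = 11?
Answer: -87/2 ≈ -43.500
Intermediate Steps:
w = 1 (w = 4 - 1*3 = 4 - 3 = 1)
Q = -105/2 (Q = (-1 + 11)*(-1/4 - 5) = 10*(-1*¼ - 5) = 10*(-¼ - 5) = 10*(-21/4) = -105/2 ≈ -52.500)
(G(1, -2) + Q) + w*(1*5 + 3) = (1 - 105/2) + 1*(1*5 + 3) = -103/2 + 1*(5 + 3) = -103/2 + 1*8 = -103/2 + 8 = -87/2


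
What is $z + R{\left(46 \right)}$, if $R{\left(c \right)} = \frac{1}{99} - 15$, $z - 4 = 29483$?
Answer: $\frac{2917729}{99} \approx 29472.0$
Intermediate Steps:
$z = 29487$ ($z = 4 + 29483 = 29487$)
$R{\left(c \right)} = - \frac{1484}{99}$ ($R{\left(c \right)} = \frac{1}{99} - 15 = - \frac{1484}{99}$)
$z + R{\left(46 \right)} = 29487 - \frac{1484}{99} = \frac{2917729}{99}$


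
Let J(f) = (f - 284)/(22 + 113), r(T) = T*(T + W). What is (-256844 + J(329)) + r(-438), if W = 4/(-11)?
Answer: -2139733/33 ≈ -64840.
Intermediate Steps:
W = -4/11 (W = 4*(-1/11) = -4/11 ≈ -0.36364)
r(T) = T*(-4/11 + T) (r(T) = T*(T - 4/11) = T*(-4/11 + T))
J(f) = -284/135 + f/135 (J(f) = (-284 + f)/135 = (-284 + f)*(1/135) = -284/135 + f/135)
(-256844 + J(329)) + r(-438) = (-256844 + (-284/135 + (1/135)*329)) + (1/11)*(-438)*(-4 + 11*(-438)) = (-256844 + (-284/135 + 329/135)) + (1/11)*(-438)*(-4 - 4818) = (-256844 + ⅓) + (1/11)*(-438)*(-4822) = -770531/3 + 2112036/11 = -2139733/33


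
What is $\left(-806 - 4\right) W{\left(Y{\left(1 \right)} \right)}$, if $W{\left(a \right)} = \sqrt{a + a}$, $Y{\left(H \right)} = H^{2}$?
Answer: $- 810 \sqrt{2} \approx -1145.5$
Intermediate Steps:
$W{\left(a \right)} = \sqrt{2} \sqrt{a}$ ($W{\left(a \right)} = \sqrt{2 a} = \sqrt{2} \sqrt{a}$)
$\left(-806 - 4\right) W{\left(Y{\left(1 \right)} \right)} = \left(-806 - 4\right) \sqrt{2} \sqrt{1^{2}} = \left(-806 + \left(-7 + 3\right)\right) \sqrt{2} \sqrt{1} = \left(-806 - 4\right) \sqrt{2} \cdot 1 = - 810 \sqrt{2}$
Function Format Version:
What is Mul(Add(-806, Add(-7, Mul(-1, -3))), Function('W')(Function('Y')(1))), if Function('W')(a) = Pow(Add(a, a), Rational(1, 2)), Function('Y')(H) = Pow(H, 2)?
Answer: Mul(-810, Pow(2, Rational(1, 2))) ≈ -1145.5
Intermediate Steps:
Function('W')(a) = Mul(Pow(2, Rational(1, 2)), Pow(a, Rational(1, 2))) (Function('W')(a) = Pow(Mul(2, a), Rational(1, 2)) = Mul(Pow(2, Rational(1, 2)), Pow(a, Rational(1, 2))))
Mul(Add(-806, Add(-7, Mul(-1, -3))), Function('W')(Function('Y')(1))) = Mul(Add(-806, Add(-7, Mul(-1, -3))), Mul(Pow(2, Rational(1, 2)), Pow(Pow(1, 2), Rational(1, 2)))) = Mul(Add(-806, Add(-7, 3)), Mul(Pow(2, Rational(1, 2)), Pow(1, Rational(1, 2)))) = Mul(Add(-806, -4), Mul(Pow(2, Rational(1, 2)), 1)) = Mul(-810, Pow(2, Rational(1, 2)))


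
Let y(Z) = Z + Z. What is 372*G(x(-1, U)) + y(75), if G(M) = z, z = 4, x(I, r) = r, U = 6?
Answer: 1638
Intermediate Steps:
G(M) = 4
y(Z) = 2*Z
372*G(x(-1, U)) + y(75) = 372*4 + 2*75 = 1488 + 150 = 1638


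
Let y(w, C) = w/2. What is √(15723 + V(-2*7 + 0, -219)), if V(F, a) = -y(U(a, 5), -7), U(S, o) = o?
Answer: √62882/2 ≈ 125.38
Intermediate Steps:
y(w, C) = w/2 (y(w, C) = w*(½) = w/2)
V(F, a) = -5/2
√(15723 + V(-2*7 + 0, -219)) = √(15723 - 5/2) = √(31441/2) = √62882/2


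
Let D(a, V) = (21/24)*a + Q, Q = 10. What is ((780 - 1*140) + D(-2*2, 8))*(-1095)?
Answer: -1415835/2 ≈ -7.0792e+5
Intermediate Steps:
D(a, V) = 10 + 7*a/8 (D(a, V) = (21/24)*a + 10 = (21*(1/24))*a + 10 = 7*a/8 + 10 = 10 + 7*a/8)
((780 - 1*140) + D(-2*2, 8))*(-1095) = ((780 - 1*140) + (10 + 7*(-2*2)/8))*(-1095) = ((780 - 140) + (10 + (7/8)*(-4)))*(-1095) = (640 + (10 - 7/2))*(-1095) = (640 + 13/2)*(-1095) = (1293/2)*(-1095) = -1415835/2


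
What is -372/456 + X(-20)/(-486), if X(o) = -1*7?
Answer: -3700/4617 ≈ -0.80139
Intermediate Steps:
X(o) = -7
-372/456 + X(-20)/(-486) = -372/456 - 7/(-486) = -372*1/456 - 7*(-1/486) = -31/38 + 7/486 = -3700/4617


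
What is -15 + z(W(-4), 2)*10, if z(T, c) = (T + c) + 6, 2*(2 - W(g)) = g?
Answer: 105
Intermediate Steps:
W(g) = 2 - g/2
z(T, c) = 6 + T + c
-15 + z(W(-4), 2)*10 = -15 + (6 + (2 - 1/2*(-4)) + 2)*10 = -15 + (6 + (2 + 2) + 2)*10 = -15 + (6 + 4 + 2)*10 = -15 + 12*10 = -15 + 120 = 105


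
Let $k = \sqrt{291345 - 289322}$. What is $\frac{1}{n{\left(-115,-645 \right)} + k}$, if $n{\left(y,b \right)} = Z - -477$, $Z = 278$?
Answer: $\frac{755}{568002} - \frac{17 \sqrt{7}}{568002} \approx 0.00125$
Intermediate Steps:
$n{\left(y,b \right)} = 755$ ($n{\left(y,b \right)} = 278 - -477 = 278 + 477 = 755$)
$k = 17 \sqrt{7}$ ($k = \sqrt{2023} = 17 \sqrt{7} \approx 44.978$)
$\frac{1}{n{\left(-115,-645 \right)} + k} = \frac{1}{755 + 17 \sqrt{7}}$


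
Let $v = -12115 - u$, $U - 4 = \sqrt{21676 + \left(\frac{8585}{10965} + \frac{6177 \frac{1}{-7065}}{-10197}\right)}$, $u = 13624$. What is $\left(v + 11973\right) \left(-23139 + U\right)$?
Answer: $318476410 - \frac{13766 \sqrt{2568123434822171735190}}{344199735} \approx 3.1645 \cdot 10^{8}$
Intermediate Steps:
$U = 4 + \frac{\sqrt{2568123434822171735190}}{344199735}$ ($U = 4 + \sqrt{21676 + \left(\frac{8585}{10965} + \frac{6177 \frac{1}{-7065}}{-10197}\right)} = 4 + \sqrt{21676 + \left(8585 \cdot \frac{1}{10965} + 6177 \left(- \frac{1}{7065}\right) \left(- \frac{1}{10197}\right)\right)} = 4 + \sqrt{21676 + \left(\frac{101}{129} - - \frac{2059}{24013935}\right)} = 4 + \sqrt{21676 + \left(\frac{101}{129} + \frac{2059}{24013935}\right)} = 4 + \sqrt{21676 + \frac{808557682}{1032599205}} = 4 + \sqrt{\frac{22383428925262}{1032599205}} = 4 + \frac{\sqrt{2568123434822171735190}}{344199735} \approx 151.23$)
$v = -25739$ ($v = -12115 - 13624 = -25739$)
$\left(v + 11973\right) \left(-23139 + U\right) = \left(-25739 + 11973\right) \left(-23139 + \left(4 + \frac{\sqrt{2568123434822171735190}}{344199735}\right)\right) = - 13766 \left(-23135 + \frac{\sqrt{2568123434822171735190}}{344199735}\right) = 318476410 - \frac{13766 \sqrt{2568123434822171735190}}{344199735}$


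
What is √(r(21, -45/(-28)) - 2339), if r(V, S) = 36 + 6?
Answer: I*√2297 ≈ 47.927*I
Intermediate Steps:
r(V, S) = 42
√(r(21, -45/(-28)) - 2339) = √(42 - 2339) = √(-2297) = I*√2297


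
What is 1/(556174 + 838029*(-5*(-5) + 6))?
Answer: 1/26535073 ≈ 3.7686e-8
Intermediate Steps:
1/(556174 + 838029*(-5*(-5) + 6)) = 1/(556174 + 838029*(25 + 6)) = 1/(556174 + 838029*31) = 1/(556174 + 25978899) = 1/26535073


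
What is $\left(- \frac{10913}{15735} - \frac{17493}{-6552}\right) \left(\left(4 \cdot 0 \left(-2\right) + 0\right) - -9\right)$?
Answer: $\frac{9702399}{545480} \approx 17.787$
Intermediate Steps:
$\left(- \frac{10913}{15735} - \frac{17493}{-6552}\right) \left(\left(4 \cdot 0 \left(-2\right) + 0\right) - -9\right) = \left(\left(-10913\right) \frac{1}{15735} - - \frac{833}{312}\right) \left(\left(0 \left(-2\right) + 0\right) + 9\right) = \left(- \frac{10913}{15735} + \frac{833}{312}\right) \left(\left(0 + 0\right) + 9\right) = \frac{3234133 \left(0 + 9\right)}{1636440} = \frac{3234133}{1636440} \cdot 9 = \frac{9702399}{545480}$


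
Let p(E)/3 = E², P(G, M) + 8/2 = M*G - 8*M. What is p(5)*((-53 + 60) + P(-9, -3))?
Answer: 4050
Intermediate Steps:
P(G, M) = -4 - 8*M + G*M (P(G, M) = -4 + (M*G - 8*M) = -4 + (G*M - 8*M) = -4 + (-8*M + G*M) = -4 - 8*M + G*M)
p(E) = 3*E²
p(5)*((-53 + 60) + P(-9, -3)) = (3*5²)*((-53 + 60) + (-4 - 8*(-3) - 9*(-3))) = (3*25)*(7 + (-4 + 24 + 27)) = 75*(7 + 47) = 75*54 = 4050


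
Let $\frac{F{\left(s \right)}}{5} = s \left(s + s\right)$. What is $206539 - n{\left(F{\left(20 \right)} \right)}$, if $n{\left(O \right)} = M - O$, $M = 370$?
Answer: $210169$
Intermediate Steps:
$F{\left(s \right)} = 10 s^{2}$ ($F{\left(s \right)} = 5 s \left(s + s\right) = 5 s 2 s = 5 \cdot 2 s^{2} = 10 s^{2}$)
$n{\left(O \right)} = 370 - O$
$206539 - n{\left(F{\left(20 \right)} \right)} = 206539 - \left(370 - 10 \cdot 20^{2}\right) = 206539 - \left(370 - 10 \cdot 400\right) = 206539 - \left(370 - 4000\right) = 206539 - -3630 = 206539 + 3630 = 210169$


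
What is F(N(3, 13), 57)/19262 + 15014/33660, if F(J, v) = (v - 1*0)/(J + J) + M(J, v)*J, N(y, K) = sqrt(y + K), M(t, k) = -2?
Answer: 578340431/1296717840 ≈ 0.44600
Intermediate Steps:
N(y, K) = sqrt(K + y)
F(J, v) = -2*J + v/(2*J) (F(J, v) = (v - 1*0)/(J + J) - 2*J = (v + 0)/((2*J)) - 2*J = v*(1/(2*J)) - 2*J = v/(2*J) - 2*J = -2*J + v/(2*J))
F(N(3, 13), 57)/19262 + 15014/33660 = (-2*sqrt(13 + 3) + (1/2)*57/sqrt(13 + 3))/19262 + 15014/33660 = (-2*sqrt(16) + (1/2)*57/sqrt(16))*(1/19262) + 15014*(1/33660) = (-2*4 + (1/2)*57/4)*(1/19262) + 7507/16830 = (-8 + (1/2)*57*(1/4))*(1/19262) + 7507/16830 = (-8 + 57/8)*(1/19262) + 7507/16830 = -7/8*1/19262 + 7507/16830 = -7/154096 + 7507/16830 = 578340431/1296717840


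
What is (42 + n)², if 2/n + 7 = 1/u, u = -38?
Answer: 124055044/71289 ≈ 1740.2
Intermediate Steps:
n = -76/267 (n = 2/(-7 + 1/(-38)) = 2/(-7 - 1/38) = 2/(-267/38) = 2*(-38/267) = -76/267 ≈ -0.28464)
(42 + n)² = (42 - 76/267)² = (11138/267)² = 124055044/71289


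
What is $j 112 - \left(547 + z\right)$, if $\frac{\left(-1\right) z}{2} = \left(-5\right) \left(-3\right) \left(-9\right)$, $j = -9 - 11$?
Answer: $-3057$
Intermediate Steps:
$j = -20$
$z = 270$ ($z = - 2 \left(-5\right) \left(-3\right) \left(-9\right) = - 2 \cdot 15 \left(-9\right) = \left(-2\right) \left(-135\right) = 270$)
$j 112 - \left(547 + z\right) = \left(-20\right) 112 - 817 = -2240 - 817 = -3057$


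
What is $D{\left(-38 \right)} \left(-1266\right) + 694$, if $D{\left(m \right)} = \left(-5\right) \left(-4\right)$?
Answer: $-24626$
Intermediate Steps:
$D{\left(m \right)} = 20$
$D{\left(-38 \right)} \left(-1266\right) + 694 = 20 \left(-1266\right) + 694 = -25320 + 694 = -24626$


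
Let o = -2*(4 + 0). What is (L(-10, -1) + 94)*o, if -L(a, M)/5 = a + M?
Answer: -1192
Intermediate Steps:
o = -8 (o = -2*4 = -8)
L(a, M) = -5*M - 5*a (L(a, M) = -5*(a + M) = -5*(M + a) = -5*M - 5*a)
(L(-10, -1) + 94)*o = ((-5*(-1) - 5*(-10)) + 94)*(-8) = ((5 + 50) + 94)*(-8) = (55 + 94)*(-8) = 149*(-8) = -1192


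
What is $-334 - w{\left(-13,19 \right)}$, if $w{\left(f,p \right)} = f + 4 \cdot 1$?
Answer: $-325$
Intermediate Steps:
$w{\left(f,p \right)} = 4 + f$ ($w{\left(f,p \right)} = f + 4 = 4 + f$)
$-334 - w{\left(-13,19 \right)} = -334 - \left(4 - 13\right) = -334 - -9 = -334 + 9 = -325$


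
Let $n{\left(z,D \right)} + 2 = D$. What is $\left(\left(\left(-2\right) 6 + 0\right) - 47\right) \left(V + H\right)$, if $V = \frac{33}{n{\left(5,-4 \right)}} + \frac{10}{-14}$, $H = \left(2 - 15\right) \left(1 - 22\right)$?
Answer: $- \frac{220365}{14} \approx -15740.0$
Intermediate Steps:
$n{\left(z,D \right)} = -2 + D$
$H = 273$ ($H = \left(-13\right) \left(-21\right) = 273$)
$V = - \frac{87}{14}$ ($V = \frac{33}{-2 - 4} + \frac{10}{-14} = \frac{33}{-6} + 10 \left(- \frac{1}{14}\right) = 33 \left(- \frac{1}{6}\right) - \frac{5}{7} = - \frac{11}{2} - \frac{5}{7} = - \frac{87}{14} \approx -6.2143$)
$\left(\left(\left(-2\right) 6 + 0\right) - 47\right) \left(V + H\right) = \left(\left(\left(-2\right) 6 + 0\right) - 47\right) \left(- \frac{87}{14} + 273\right) = \left(\left(-12 + 0\right) - 47\right) \frac{3735}{14} = \left(-12 - 47\right) \frac{3735}{14} = \left(-59\right) \frac{3735}{14} = - \frac{220365}{14}$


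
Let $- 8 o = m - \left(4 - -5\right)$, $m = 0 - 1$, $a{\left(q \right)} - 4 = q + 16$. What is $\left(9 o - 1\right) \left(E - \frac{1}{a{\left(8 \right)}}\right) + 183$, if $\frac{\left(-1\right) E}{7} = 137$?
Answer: $- \frac{1080477}{112} \approx -9647.1$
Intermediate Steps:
$E = -959$ ($E = \left(-7\right) 137 = -959$)
$a{\left(q \right)} = 20 + q$ ($a{\left(q \right)} = 4 + \left(q + 16\right) = 4 + \left(16 + q\right) = 20 + q$)
$m = -1$
$o = \frac{5}{4}$ ($o = - \frac{-1 - \left(4 - -5\right)}{8} = - \frac{-1 - \left(4 + 5\right)}{8} = - \frac{-1 - 9}{8} = \left(- \frac{1}{8}\right) \left(-10\right) = \frac{5}{4} \approx 1.25$)
$\left(9 o - 1\right) \left(E - \frac{1}{a{\left(8 \right)}}\right) + 183 = \left(9 \cdot \frac{5}{4} - 1\right) \left(-959 - \frac{1}{20 + 8}\right) + 183 = \left(\frac{45}{4} - 1\right) \left(-959 - \frac{1}{28}\right) + 183 = \frac{41 \left(-959 - \frac{1}{28}\right)}{4} + 183 = \frac{41}{4} \left(- \frac{26853}{28}\right) + 183 = - \frac{1100973}{112} + 183 = - \frac{1080477}{112}$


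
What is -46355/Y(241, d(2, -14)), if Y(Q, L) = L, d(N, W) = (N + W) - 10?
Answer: 46355/22 ≈ 2107.0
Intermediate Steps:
d(N, W) = -10 + N + W
-46355/Y(241, d(2, -14)) = -46355/(-10 + 2 - 14) = -46355/(-22) = -46355*(-1/22) = 46355/22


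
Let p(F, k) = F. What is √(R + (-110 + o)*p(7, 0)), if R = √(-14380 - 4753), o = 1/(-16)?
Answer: √(-12327 + 304*I*√53)/4 ≈ 2.4818 + 27.867*I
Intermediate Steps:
o = -1/16 ≈ -0.062500
R = 19*I*√53 (R = √(-19133) = 19*I*√53 ≈ 138.32*I)
√(R + (-110 + o)*p(7, 0)) = √(19*I*√53 + (-110 - 1/16)*7) = √(19*I*√53 - 1761/16*7) = √(19*I*√53 - 12327/16) = √(-12327/16 + 19*I*√53)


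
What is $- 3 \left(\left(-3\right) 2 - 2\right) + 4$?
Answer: $28$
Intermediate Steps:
$- 3 \left(\left(-3\right) 2 - 2\right) + 4 = - 3 \left(-6 - 2\right) + 4 = \left(-3\right) \left(-8\right) + 4 = 24 + 4 = 28$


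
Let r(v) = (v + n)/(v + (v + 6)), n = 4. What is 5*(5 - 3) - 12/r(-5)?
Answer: -38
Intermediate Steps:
r(v) = (4 + v)/(6 + 2*v) (r(v) = (v + 4)/(v + (v + 6)) = (4 + v)/(v + (6 + v)) = (4 + v)/(6 + 2*v))
5*(5 - 3) - 12/r(-5) = 5*(5 - 3) - 12/((4 - 5)/(2*(3 - 5))) = 5*2 - 12/((½)*(-1)/(-2)) = 10 - 12/((½)*(-½)*(-1)) = 10 - 12/(¼) = 10 + 4*(-12) = 10 - 48 = -38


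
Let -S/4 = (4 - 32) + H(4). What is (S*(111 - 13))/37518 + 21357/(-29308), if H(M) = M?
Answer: -87590377/183262924 ≈ -0.47795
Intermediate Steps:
S = 96 (S = -4*((4 - 32) + 4) = -4*(-28 + 4) = -4*(-24) = 96)
(S*(111 - 13))/37518 + 21357/(-29308) = (96*(111 - 13))/37518 + 21357/(-29308) = (96*98)*(1/37518) + 21357*(-1/29308) = 9408*(1/37518) - 21357/29308 = 1568/6253 - 21357/29308 = -87590377/183262924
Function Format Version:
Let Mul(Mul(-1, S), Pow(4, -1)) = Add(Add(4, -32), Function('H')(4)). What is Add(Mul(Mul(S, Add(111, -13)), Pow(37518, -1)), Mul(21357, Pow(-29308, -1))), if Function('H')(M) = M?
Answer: Rational(-87590377, 183262924) ≈ -0.47795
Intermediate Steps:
S = 96 (S = Mul(-4, Add(Add(4, -32), 4)) = Mul(-4, Add(-28, 4)) = Mul(-4, -24) = 96)
Add(Mul(Mul(S, Add(111, -13)), Pow(37518, -1)), Mul(21357, Pow(-29308, -1))) = Add(Mul(Mul(96, Add(111, -13)), Pow(37518, -1)), Mul(21357, Pow(-29308, -1))) = Add(Mul(Mul(96, 98), Rational(1, 37518)), Mul(21357, Rational(-1, 29308))) = Add(Mul(9408, Rational(1, 37518)), Rational(-21357, 29308)) = Add(Rational(1568, 6253), Rational(-21357, 29308)) = Rational(-87590377, 183262924)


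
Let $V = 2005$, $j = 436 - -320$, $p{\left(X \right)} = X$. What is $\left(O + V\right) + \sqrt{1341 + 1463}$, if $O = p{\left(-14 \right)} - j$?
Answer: $1235 + 2 \sqrt{701} \approx 1288.0$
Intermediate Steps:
$j = 756$ ($j = 436 + 320 = 756$)
$O = -770$ ($O = -14 - 756 = -770$)
$\left(O + V\right) + \sqrt{1341 + 1463} = \left(-770 + 2005\right) + \sqrt{1341 + 1463} = 1235 + \sqrt{2804} = 1235 + 2 \sqrt{701}$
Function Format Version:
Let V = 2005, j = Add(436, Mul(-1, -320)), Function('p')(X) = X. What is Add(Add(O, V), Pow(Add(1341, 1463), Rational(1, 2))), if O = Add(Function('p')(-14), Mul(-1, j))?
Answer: Add(1235, Mul(2, Pow(701, Rational(1, 2)))) ≈ 1288.0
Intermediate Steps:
j = 756 (j = Add(436, 320) = 756)
O = -770 (O = Add(-14, Mul(-1, 756)) = Add(-14, -756) = -770)
Add(Add(O, V), Pow(Add(1341, 1463), Rational(1, 2))) = Add(Add(-770, 2005), Pow(Add(1341, 1463), Rational(1, 2))) = Add(1235, Pow(2804, Rational(1, 2))) = Add(1235, Mul(2, Pow(701, Rational(1, 2))))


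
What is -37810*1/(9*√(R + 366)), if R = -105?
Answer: -37810*√29/783 ≈ -260.04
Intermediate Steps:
-37810*1/(9*√(R + 366)) = -37810*1/(9*√(-105 + 366)) = -37810*√29/783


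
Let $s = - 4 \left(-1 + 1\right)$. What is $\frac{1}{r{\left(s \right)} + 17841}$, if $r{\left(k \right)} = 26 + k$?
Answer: $\frac{1}{17867} \approx 5.5969 \cdot 10^{-5}$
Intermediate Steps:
$s = 0$ ($s = \left(-4\right) 0 = 0$)
$\frac{1}{r{\left(s \right)} + 17841} = \frac{1}{\left(26 + 0\right) + 17841} = \frac{1}{26 + 17841} = \frac{1}{17867}$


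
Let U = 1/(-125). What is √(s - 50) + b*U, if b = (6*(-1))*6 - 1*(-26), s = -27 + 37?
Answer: 2/25 + 2*I*√10 ≈ 0.08 + 6.3246*I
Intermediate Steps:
s = 10
U = -1/125 ≈ -0.0080000
b = -10 (b = -6*6 + 26 = -36 + 26 = -10)
√(s - 50) + b*U = √(10 - 50) - 10*(-1/125) = √(-40) + 2/25 = 2*I*√10 + 2/25 = 2/25 + 2*I*√10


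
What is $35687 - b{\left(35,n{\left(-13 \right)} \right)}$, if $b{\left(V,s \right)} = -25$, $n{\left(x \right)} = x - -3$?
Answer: $35712$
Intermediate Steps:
$n{\left(x \right)} = 3 + x$ ($n{\left(x \right)} = x + 3 = 3 + x$)
$35687 - b{\left(35,n{\left(-13 \right)} \right)} = 35687 - -25 = 35687 + 25 = 35712$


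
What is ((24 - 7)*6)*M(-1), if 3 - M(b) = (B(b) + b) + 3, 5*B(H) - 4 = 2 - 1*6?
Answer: 102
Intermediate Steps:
B(H) = 0 (B(H) = ⅘ + (2 - 1*6)/5 = ⅘ + (2 - 6)/5 = ⅘ + (⅕)*(-4) = ⅘ - ⅘ = 0)
M(b) = -b (M(b) = 3 - ((0 + b) + 3) = 3 - (b + 3) = 3 - (3 + b) = 3 + (-3 - b) = -b)
((24 - 7)*6)*M(-1) = ((24 - 7)*6)*(-1*(-1)) = (17*6)*1 = 102*1 = 102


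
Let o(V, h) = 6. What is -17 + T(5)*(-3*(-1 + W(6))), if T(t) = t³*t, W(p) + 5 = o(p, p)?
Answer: -17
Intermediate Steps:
W(p) = 1 (W(p) = -5 + 6 = 1)
T(t) = t⁴
-17 + T(5)*(-3*(-1 + W(6))) = -17 + 5⁴*(-3*(-1 + 1)) = -17 + 625*(-3*0) = -17 + 625*0 = -17 + 0 = -17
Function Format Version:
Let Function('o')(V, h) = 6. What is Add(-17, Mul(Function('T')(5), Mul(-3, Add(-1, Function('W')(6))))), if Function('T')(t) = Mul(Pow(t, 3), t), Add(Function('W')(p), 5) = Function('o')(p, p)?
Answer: -17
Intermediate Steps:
Function('W')(p) = 1 (Function('W')(p) = Add(-5, 6) = 1)
Function('T')(t) = Pow(t, 4)
Add(-17, Mul(Function('T')(5), Mul(-3, Add(-1, Function('W')(6))))) = Add(-17, Mul(Pow(5, 4), Mul(-3, Add(-1, 1)))) = Add(-17, Mul(625, Mul(-3, 0))) = Add(-17, Mul(625, 0)) = Add(-17, 0) = -17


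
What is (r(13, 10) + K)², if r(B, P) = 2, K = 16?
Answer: 324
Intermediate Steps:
(r(13, 10) + K)² = (2 + 16)² = 18² = 324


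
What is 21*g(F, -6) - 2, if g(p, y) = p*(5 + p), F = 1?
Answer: 124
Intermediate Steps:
21*g(F, -6) - 2 = 21*(1*(5 + 1)) - 2 = 21*(1*6) - 2 = 21*6 - 2 = 126 - 2 = 124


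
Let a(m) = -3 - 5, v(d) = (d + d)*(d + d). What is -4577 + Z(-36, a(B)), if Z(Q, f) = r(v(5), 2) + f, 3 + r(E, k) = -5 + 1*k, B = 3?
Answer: -4591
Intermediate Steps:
v(d) = 4*d**2 (v(d) = (2*d)*(2*d) = 4*d**2)
a(m) = -8
r(E, k) = -8 + k (r(E, k) = -3 + (-5 + 1*k) = -3 + (-5 + k) = -8 + k)
Z(Q, f) = -6 + f (Z(Q, f) = (-8 + 2) + f = -6 + f)
-4577 + Z(-36, a(B)) = -4577 + (-6 - 8) = -4577 - 14 = -4591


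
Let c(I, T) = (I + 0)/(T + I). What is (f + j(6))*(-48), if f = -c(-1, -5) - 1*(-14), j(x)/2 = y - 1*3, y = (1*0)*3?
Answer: -376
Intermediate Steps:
c(I, T) = I/(I + T)
y = 0 (y = 0*3 = 0)
j(x) = -6 (j(x) = 2*(0 - 1*3) = 2*(0 - 3) = 2*(-3) = -6)
f = 83/6 (f = -(-1)/(-1 - 5) - 1*(-14) = -(-1)/(-6) + 14 = -(-1)*(-1)/6 + 14 = -1*⅙ + 14 = -⅙ + 14 = 83/6 ≈ 13.833)
(f + j(6))*(-48) = (83/6 - 6)*(-48) = (47/6)*(-48) = -376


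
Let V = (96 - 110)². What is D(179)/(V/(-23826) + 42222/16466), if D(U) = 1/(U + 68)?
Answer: 5162091/3258950617 ≈ 0.0015840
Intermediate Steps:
V = 196 (V = (-14)² = 196)
D(U) = 1/(68 + U)
D(179)/(V/(-23826) + 42222/16466) = 1/((68 + 179)*(196/(-23826) + 42222/16466)) = 1/(247*(196*(-1/23826) + 42222*(1/16466))) = 1/(247*(-98/11913 + 21111/8233)) = 1/(247*(250688509/98079729)) = (1/247)*(98079729/250688509) = 5162091/3258950617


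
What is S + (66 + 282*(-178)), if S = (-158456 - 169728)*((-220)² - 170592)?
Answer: 40101409198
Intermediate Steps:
S = 40101459328 (S = -328184*(48400 - 170592) = -328184*(-122192) = 40101459328)
S + (66 + 282*(-178)) = 40101459328 + (66 + 282*(-178)) = 40101459328 + (66 - 50196) = 40101459328 - 50130 = 40101409198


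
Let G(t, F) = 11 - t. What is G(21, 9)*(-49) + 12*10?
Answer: 610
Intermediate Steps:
G(21, 9)*(-49) + 12*10 = (11 - 1*21)*(-49) + 12*10 = (11 - 21)*(-49) + 120 = -10*(-49) + 120 = 490 + 120 = 610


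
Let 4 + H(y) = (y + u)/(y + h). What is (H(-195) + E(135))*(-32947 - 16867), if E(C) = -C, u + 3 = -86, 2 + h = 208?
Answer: 90312782/11 ≈ 8.2103e+6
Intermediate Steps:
h = 206 (h = -2 + 208 = 206)
u = -89 (u = -3 - 86 = -89)
H(y) = -4 + (-89 + y)/(206 + y) (H(y) = -4 + (y - 89)/(y + 206) = -4 + (-89 + y)/(206 + y))
(H(-195) + E(135))*(-32947 - 16867) = ((-913 - 3*(-195))/(206 - 195) - 1*135)*(-32947 - 16867) = ((-913 + 585)/11 - 135)*(-49814) = ((1/11)*(-328) - 135)*(-49814) = (-328/11 - 135)*(-49814) = -1813/11*(-49814) = 90312782/11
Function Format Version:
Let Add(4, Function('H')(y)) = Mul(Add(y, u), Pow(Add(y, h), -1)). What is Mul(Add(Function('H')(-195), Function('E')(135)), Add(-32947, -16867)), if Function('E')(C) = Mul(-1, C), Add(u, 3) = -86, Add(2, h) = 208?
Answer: Rational(90312782, 11) ≈ 8.2103e+6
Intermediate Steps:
h = 206 (h = Add(-2, 208) = 206)
u = -89 (u = Add(-3, -86) = -89)
Function('H')(y) = Add(-4, Mul(Pow(Add(206, y), -1), Add(-89, y))) (Function('H')(y) = Add(-4, Mul(Add(y, -89), Pow(Add(y, 206), -1))) = Add(-4, Mul(Add(-89, y), Pow(Add(206, y), -1))) = Add(-4, Mul(Pow(Add(206, y), -1), Add(-89, y))))
Mul(Add(Function('H')(-195), Function('E')(135)), Add(-32947, -16867)) = Mul(Add(Mul(Pow(Add(206, -195), -1), Add(-913, Mul(-3, -195))), Mul(-1, 135)), Add(-32947, -16867)) = Mul(Add(Mul(Pow(11, -1), Add(-913, 585)), -135), -49814) = Mul(Add(Mul(Rational(1, 11), -328), -135), -49814) = Mul(Add(Rational(-328, 11), -135), -49814) = Mul(Rational(-1813, 11), -49814) = Rational(90312782, 11)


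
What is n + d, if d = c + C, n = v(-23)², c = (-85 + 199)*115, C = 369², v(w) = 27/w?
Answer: 78965088/529 ≈ 1.4927e+5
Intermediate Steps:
C = 136161
c = 13110 (c = 114*115 = 13110)
n = 729/529 (n = (27/(-23))² = (27*(-1/23))² = (-27/23)² = 729/529 ≈ 1.3781)
d = 149271 (d = 13110 + 136161 = 149271)
n + d = 729/529 + 149271 = 78965088/529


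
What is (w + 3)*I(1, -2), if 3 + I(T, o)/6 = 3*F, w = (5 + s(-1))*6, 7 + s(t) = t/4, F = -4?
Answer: 945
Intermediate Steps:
s(t) = -7 + t/4
w = -27/2 (w = (5 + (-7 + (¼)*(-1)))*6 = (5 + (-7 - ¼))*6 = (5 - 29/4)*6 = -9/4*6 = -27/2 ≈ -13.500)
I(T, o) = -90 (I(T, o) = -18 + 6*(3*(-4)) = -18 + 6*(-12) = -18 - 72 = -90)
(w + 3)*I(1, -2) = (-27/2 + 3)*(-90) = -21/2*(-90) = 945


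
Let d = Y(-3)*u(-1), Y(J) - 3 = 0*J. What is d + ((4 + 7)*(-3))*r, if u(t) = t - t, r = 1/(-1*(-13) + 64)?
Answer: -3/7 ≈ -0.42857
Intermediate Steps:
r = 1/77 (r = 1/(13 + 64) = 1/77 ≈ 0.012987)
u(t) = 0
Y(J) = 3 (Y(J) = 3 + 0*J = 3 + 0 = 3)
d = 0 (d = 3*0 = 0)
d + ((4 + 7)*(-3))*r = 0 + ((4 + 7)*(-3))*(1/77) = 0 + (11*(-3))*(1/77) = 0 - 33*1/77 = 0 - 3/7 = -3/7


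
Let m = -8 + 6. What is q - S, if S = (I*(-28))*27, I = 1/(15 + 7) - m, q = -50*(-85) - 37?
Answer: 63353/11 ≈ 5759.4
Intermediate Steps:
q = 4213 (q = 4250 - 37 = 4213)
m = -2
I = 45/22 (I = 1/(15 + 7) - 1*(-2) = 1/22 + 2 = 45/22 ≈ 2.0455)
S = -17010/11 (S = ((45/22)*(-28))*27 = -630/11*27 = -17010/11 ≈ -1546.4)
q - S = 4213 - 1*(-17010/11) = 4213 + 17010/11 = 63353/11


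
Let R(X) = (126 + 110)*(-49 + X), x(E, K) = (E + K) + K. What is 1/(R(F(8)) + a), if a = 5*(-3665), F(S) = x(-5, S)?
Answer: -1/27293 ≈ -3.6639e-5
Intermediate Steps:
x(E, K) = E + 2*K
F(S) = -5 + 2*S
R(X) = -11564 + 236*X (R(X) = 236*(-49 + X) = -11564 + 236*X)
a = -18325
1/(R(F(8)) + a) = 1/((-11564 + 236*(-5 + 2*8)) - 18325) = 1/((-11564 + 236*(-5 + 16)) - 18325) = 1/((-11564 + 236*11) - 18325) = 1/((-11564 + 2596) - 18325) = 1/(-8968 - 18325) = 1/(-27293) = -1/27293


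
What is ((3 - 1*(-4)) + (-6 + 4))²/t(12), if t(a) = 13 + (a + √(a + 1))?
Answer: 625/612 - 25*√13/612 ≈ 0.87396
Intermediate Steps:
t(a) = 13 + a + √(1 + a) (t(a) = 13 + (a + √(1 + a)) = 13 + a + √(1 + a))
((3 - 1*(-4)) + (-6 + 4))²/t(12) = ((3 - 1*(-4)) + (-6 + 4))²/(13 + 12 + √(1 + 12)) = ((3 + 4) - 2)²/(13 + 12 + √13) = (7 - 2)²/(25 + √13) = 5²/(25 + √13) = 25/(25 + √13)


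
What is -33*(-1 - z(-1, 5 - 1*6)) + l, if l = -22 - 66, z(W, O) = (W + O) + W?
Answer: -154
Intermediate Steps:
z(W, O) = O + 2*W (z(W, O) = (O + W) + W = O + 2*W)
l = -88
-33*(-1 - z(-1, 5 - 1*6)) + l = -33*(-1 - ((5 - 1*6) + 2*(-1))) - 88 = -33*(-1 - ((5 - 6) - 2)) - 88 = -33*(-1 - (-1 - 2)) - 88 = -33*(-1 - 1*(-3)) - 88 = -33*(-1 + 3) - 88 = -33*2 - 88 = -66 - 88 = -154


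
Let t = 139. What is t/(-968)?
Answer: -139/968 ≈ -0.14359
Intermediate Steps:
t/(-968) = 139/(-968) = 139*(-1/968) = -139/968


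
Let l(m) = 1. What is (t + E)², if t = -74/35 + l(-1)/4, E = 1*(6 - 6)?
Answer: 68121/19600 ≈ 3.4756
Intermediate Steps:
E = 0 (E = 1*0 = 0)
t = -261/140 (t = -74/35 + 1/4 = -74*1/35 + 1*(¼) = -74/35 + ¼ = -261/140 ≈ -1.8643)
(t + E)² = (-261/140 + 0)² = (-261/140)² = 68121/19600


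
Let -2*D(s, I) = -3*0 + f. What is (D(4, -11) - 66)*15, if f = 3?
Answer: -2025/2 ≈ -1012.5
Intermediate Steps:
D(s, I) = -3/2 (D(s, I) = -(-3*0 + 3)/2 = -(0 + 3)/2 = -½*3 = -3/2)
(D(4, -11) - 66)*15 = (-3/2 - 66)*15 = -135/2*15 = -2025/2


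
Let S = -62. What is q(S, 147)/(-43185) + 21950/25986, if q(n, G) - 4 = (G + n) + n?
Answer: 157868188/187034235 ≈ 0.84406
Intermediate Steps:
q(n, G) = 4 + G + 2*n (q(n, G) = 4 + ((G + n) + n) = 4 + (G + 2*n) = 4 + G + 2*n)
q(S, 147)/(-43185) + 21950/25986 = (4 + 147 + 2*(-62))/(-43185) + 21950/25986 = (4 + 147 - 124)*(-1/43185) + 21950*(1/25986) = 27*(-1/43185) + 10975/12993 = -9/14395 + 10975/12993 = 157868188/187034235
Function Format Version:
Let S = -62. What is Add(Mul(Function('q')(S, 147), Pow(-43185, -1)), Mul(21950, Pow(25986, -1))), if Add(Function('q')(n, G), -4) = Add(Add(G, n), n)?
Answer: Rational(157868188, 187034235) ≈ 0.84406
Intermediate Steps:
Function('q')(n, G) = Add(4, G, Mul(2, n)) (Function('q')(n, G) = Add(4, Add(Add(G, n), n)) = Add(4, Add(G, Mul(2, n))) = Add(4, G, Mul(2, n)))
Add(Mul(Function('q')(S, 147), Pow(-43185, -1)), Mul(21950, Pow(25986, -1))) = Add(Mul(Add(4, 147, Mul(2, -62)), Pow(-43185, -1)), Mul(21950, Pow(25986, -1))) = Add(Mul(Add(4, 147, -124), Rational(-1, 43185)), Mul(21950, Rational(1, 25986))) = Add(Mul(27, Rational(-1, 43185)), Rational(10975, 12993)) = Add(Rational(-9, 14395), Rational(10975, 12993)) = Rational(157868188, 187034235)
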